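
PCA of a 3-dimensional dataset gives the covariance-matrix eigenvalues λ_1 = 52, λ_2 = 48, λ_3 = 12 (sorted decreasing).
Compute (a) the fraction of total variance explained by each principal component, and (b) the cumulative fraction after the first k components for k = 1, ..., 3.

Step 1 — total variance = trace(Sigma) = Σ λ_i = 52 + 48 + 12 = 112.

Step 2 — fraction explained by component i = λ_i / Σ λ:
  PC1: 52/112 = 0.4643
  PC2: 48/112 = 0.4286
  PC3: 12/112 = 0.1071

Step 3 — cumulative fraction after k components = (λ_1 + ... + λ_k) / Σ λ:
  k = 1: 52/112 = 0.4643
  k = 2: (52 + 48)/112 = 100/112 = 0.8929
  k = 3: (52 + 48 + 12)/112 = 112/112 = 1

Summary (fraction, with percent):

explained: PC1 0.4643 (46.43%), PC2 0.4286 (42.86%), PC3 0.1071 (10.71%);  cumulative: 0.4643, 0.8929, 1


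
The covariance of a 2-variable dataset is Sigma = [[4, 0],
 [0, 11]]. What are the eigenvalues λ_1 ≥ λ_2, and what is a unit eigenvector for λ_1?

Step 1 — characteristic polynomial of 2×2 Sigma:
  det(Sigma - λI) = λ² - trace · λ + det = 0.
  trace = 4 + 11 = 15, det = 4·11 - (0)² = 44.
Step 2 — discriminant:
  Δ = trace² - 4·det = 225 - 176 = 49.
Step 3 — eigenvalues:
  λ = (trace ± √Δ)/2 = (15 ± 7)/2,
  λ_1 = 11,  λ_2 = 4.

Step 4 — unit eigenvector for λ_1: Sigma is diagonal, so its eigenvectors are the coordinate axes. λ_1 = 11 is the diagonal entry on the second coordinate axis, hence
  v_1 = (0, 1) (||v_1|| = 1).

λ_1 = 11,  λ_2 = 4;  v_1 ≈ (0, 1)


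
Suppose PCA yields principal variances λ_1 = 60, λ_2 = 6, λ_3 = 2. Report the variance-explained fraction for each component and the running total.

Step 1 — total variance = trace(Sigma) = Σ λ_i = 60 + 6 + 2 = 68.

Step 2 — fraction explained by component i = λ_i / Σ λ:
  PC1: 60/68 = 0.8824
  PC2: 6/68 = 0.0882
  PC3: 2/68 = 0.0294

Step 3 — cumulative fraction after k components = (λ_1 + ... + λ_k) / Σ λ:
  k = 1: 60/68 = 0.8824
  k = 2: (60 + 6)/68 = 66/68 = 0.9706
  k = 3: (60 + 6 + 2)/68 = 68/68 = 1

Summary (fraction, with percent):

explained: PC1 0.8824 (88.24%), PC2 0.0882 (8.82%), PC3 0.0294 (2.94%);  cumulative: 0.8824, 0.9706, 1


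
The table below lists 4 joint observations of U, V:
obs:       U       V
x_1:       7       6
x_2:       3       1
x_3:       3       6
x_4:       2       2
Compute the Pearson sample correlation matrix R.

Step 1 — column means:
  mean(U) = (7 + 3 + 3 + 2) / 4 = 15/4 = 3.75
  mean(V) = (6 + 1 + 6 + 2) / 4 = 15/4 = 3.75

Step 2 — sample variances and covariances s[i,j] = (1/(n-1)) · Σ_k (x_{k,i} - mean_i) · (x_{k,j} - mean_j), with n-1 = 3:
  s[U,U] = ((3.25)·(3.25) + (-0.75)·(-0.75) + (-0.75)·(-0.75) + (-1.75)·(-1.75)) / 3 = 14.75/3 = 4.9167
  s[U,V] = ((3.25)·(2.25) + (-0.75)·(-2.75) + (-0.75)·(2.25) + (-1.75)·(-1.75)) / 3 = 10.75/3 = 3.5833
  s[V,V] = ((2.25)·(2.25) + (-2.75)·(-2.75) + (2.25)·(2.25) + (-1.75)·(-1.75)) / 3 = 20.75/3 = 6.9167
  Sample standard deviations s_i = √(s[i,i]):
  s(U) = √(4.9167) = 2.2174
  s(V) = √(6.9167) = 2.63

Step 3 — r_{ij} = s_{ij} / (s_i · s_j):
  r[U,U] = 1 (diagonal).
  r[U,V] = 3.5833 / (2.2174 · 2.63) = 3.5833 / 5.8315 = 0.6145
  r[V,V] = 1 (diagonal).

R is symmetric with unit diagonal. Assembling:

R = [[1, 0.6145],
 [0.6145, 1]]


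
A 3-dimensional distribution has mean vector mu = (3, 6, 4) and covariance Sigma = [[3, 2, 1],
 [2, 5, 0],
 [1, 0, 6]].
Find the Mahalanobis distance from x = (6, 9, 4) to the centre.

Step 1 — centre the observation: (x - mu) = (3, 3, 0).

Step 2 — invert Sigma (cofactor / det for 3×3, or solve directly):
  Sigma^{-1} = [[0.4918, -0.1967, -0.082],
 [-0.1967, 0.2787, 0.0328],
 [-0.082, 0.0328, 0.1803]].

Step 3 — form the quadratic (x - mu)^T · Sigma^{-1} · (x - mu):
  Sigma^{-1} · (x - mu) = (0.8852, 0.2459, -0.1475).
  (x - mu)^T · [Sigma^{-1} · (x - mu)] = (3)·(0.8852) + (3)·(0.2459) + (0)·(-0.1475) = 3.3934.

Step 4 — take square root: d = √(3.3934) ≈ 1.8421.

d(x, mu) = √(3.3934) ≈ 1.8421


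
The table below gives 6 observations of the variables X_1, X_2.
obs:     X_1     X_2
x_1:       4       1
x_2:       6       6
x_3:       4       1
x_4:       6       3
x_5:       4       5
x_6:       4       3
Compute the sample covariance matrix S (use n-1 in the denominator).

Step 1 — column means:
  mean(X_1) = (4 + 6 + 4 + 6 + 4 + 4) / 6 = 28/6 = 4.6667
  mean(X_2) = (1 + 6 + 1 + 3 + 5 + 3) / 6 = 19/6 = 3.1667

Step 2 — sample covariance S[i,j] = (1/(n-1)) · Σ_k (x_{k,i} - mean_i) · (x_{k,j} - mean_j), with n-1 = 5.
  S[X_1,X_1] = ((-0.6667)·(-0.6667) + (1.3333)·(1.3333) + (-0.6667)·(-0.6667) + (1.3333)·(1.3333) + (-0.6667)·(-0.6667) + (-0.6667)·(-0.6667)) / 5 = 5.3333/5 = 1.0667
  S[X_1,X_2] = ((-0.6667)·(-2.1667) + (1.3333)·(2.8333) + (-0.6667)·(-2.1667) + (1.3333)·(-0.1667) + (-0.6667)·(1.8333) + (-0.6667)·(-0.1667)) / 5 = 5.3333/5 = 1.0667
  S[X_2,X_2] = ((-2.1667)·(-2.1667) + (2.8333)·(2.8333) + (-2.1667)·(-2.1667) + (-0.1667)·(-0.1667) + (1.8333)·(1.8333) + (-0.1667)·(-0.1667)) / 5 = 20.8333/5 = 4.1667

S is symmetric (S[j,i] = S[i,j]). Assembling:

S = [[1.0667, 1.0667],
 [1.0667, 4.1667]]


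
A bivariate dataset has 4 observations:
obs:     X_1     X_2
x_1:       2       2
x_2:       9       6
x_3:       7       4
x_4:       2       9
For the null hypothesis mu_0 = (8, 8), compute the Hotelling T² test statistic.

Step 1 — sample mean vector:
  mean(X_1) = (2 + 9 + 7 + 2) / 4 = 20/4 = 5
  mean(X_2) = (2 + 6 + 4 + 9) / 4 = 21/4 = 5.25
  x̄ = (5, 5.25),  deviation x̄ - mu_0 = (5, 5.25) - (8, 8) = (-3, -2.75).

Step 2 — sample covariance matrix, S[i,j] = (1/(n-1)) · Σ_k (x_{k,i} - mean_i) · (x_{k,j} - mean_j), divisor n-1 = 3:
  S[X_1,X_1] = ((-3)·(-3) + (4)·(4) + (2)·(2) + (-3)·(-3)) / 3 = 38/3 = 12.6667
  S[X_1,X_2] = ((-3)·(-3.25) + (4)·(0.75) + (2)·(-1.25) + (-3)·(3.75)) / 3 = -1/3 = -0.3333
  S[X_2,X_2] = ((-3.25)·(-3.25) + (0.75)·(0.75) + (-1.25)·(-1.25) + (3.75)·(3.75)) / 3 = 26.75/3 = 8.9167
  S = [[12.6667, -0.3333],
 [-0.3333, 8.9167]].

Step 3 — invert S. det(S) = 12.6667·8.9167 - (-0.3333)² = 112.8333.
  S^{-1} = (1/det) · [[d, -b], [-b, a]] = [[0.079, 0.003],
 [0.003, 0.1123]].

Step 4 — quadratic form (x̄ - mu_0)^T · S^{-1} · (x̄ - mu_0):
  S^{-1} · (x̄ - mu_0) = (-0.2452, -0.3176),
  (x̄ - mu_0)^T · [...] = (-3)·(-0.2452) + (-2.75)·(-0.3176) = 1.6089.

Step 5 — scale by n: T² = 4 · 1.6089 = 6.4357.

T² ≈ 6.4357


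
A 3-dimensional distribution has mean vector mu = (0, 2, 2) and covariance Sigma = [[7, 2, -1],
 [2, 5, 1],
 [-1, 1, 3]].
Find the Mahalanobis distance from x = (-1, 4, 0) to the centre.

Step 1 — centre the observation: (x - mu) = (-1, 2, -2).

Step 2 — invert Sigma (cofactor / det for 3×3, or solve directly):
  Sigma^{-1} = [[0.1818, -0.0909, 0.0909],
 [-0.0909, 0.2597, -0.1169],
 [0.0909, -0.1169, 0.4026]].

Step 3 — form the quadratic (x - mu)^T · Sigma^{-1} · (x - mu):
  Sigma^{-1} · (x - mu) = (-0.5455, 0.8442, -1.1299).
  (x - mu)^T · [Sigma^{-1} · (x - mu)] = (-1)·(-0.5455) + (2)·(0.8442) + (-2)·(-1.1299) = 4.4935.

Step 4 — take square root: d = √(4.4935) ≈ 2.1198.

d(x, mu) = √(4.4935) ≈ 2.1198


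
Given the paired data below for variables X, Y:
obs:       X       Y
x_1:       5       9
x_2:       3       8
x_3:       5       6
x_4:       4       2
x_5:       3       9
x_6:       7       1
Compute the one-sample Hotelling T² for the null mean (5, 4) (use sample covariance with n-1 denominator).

Step 1 — sample mean vector:
  mean(X) = (5 + 3 + 5 + 4 + 3 + 7) / 6 = 27/6 = 4.5
  mean(Y) = (9 + 8 + 6 + 2 + 9 + 1) / 6 = 35/6 = 5.8333
  x̄ = (4.5, 5.8333),  deviation x̄ - mu_0 = (4.5, 5.8333) - (5, 4) = (-0.5, 1.8333).

Step 2 — sample covariance matrix, S[i,j] = (1/(n-1)) · Σ_k (x_{k,i} - mean_i) · (x_{k,j} - mean_j), divisor n-1 = 5:
  S[X,X] = ((0.5)·(0.5) + (-1.5)·(-1.5) + (0.5)·(0.5) + (-0.5)·(-0.5) + (-1.5)·(-1.5) + (2.5)·(2.5)) / 5 = 11.5/5 = 2.3
  S[X,Y] = ((0.5)·(3.1667) + (-1.5)·(2.1667) + (0.5)·(0.1667) + (-0.5)·(-3.8333) + (-1.5)·(3.1667) + (2.5)·(-4.8333)) / 5 = -16.5/5 = -3.3
  S[Y,Y] = ((3.1667)·(3.1667) + (2.1667)·(2.1667) + (0.1667)·(0.1667) + (-3.8333)·(-3.8333) + (3.1667)·(3.1667) + (-4.8333)·(-4.8333)) / 5 = 62.8333/5 = 12.5667
  S = [[2.3, -3.3],
 [-3.3, 12.5667]].

Step 3 — invert S. det(S) = 2.3·12.5667 - (-3.3)² = 18.0133.
  S^{-1} = (1/det) · [[d, -b], [-b, a]] = [[0.6976, 0.1832],
 [0.1832, 0.1277]].

Step 4 — quadratic form (x̄ - mu_0)^T · S^{-1} · (x̄ - mu_0):
  S^{-1} · (x̄ - mu_0) = (-0.013, 0.1425),
  (x̄ - mu_0)^T · [...] = (-0.5)·(-0.013) + (1.8333)·(0.1425) = 0.2677.

Step 5 — scale by n: T² = 6 · 0.2677 = 1.6062.

T² ≈ 1.6062


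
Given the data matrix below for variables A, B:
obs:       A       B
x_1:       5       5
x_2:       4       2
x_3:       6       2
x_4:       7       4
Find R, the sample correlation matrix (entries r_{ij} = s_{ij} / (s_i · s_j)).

Step 1 — column means:
  mean(A) = (5 + 4 + 6 + 7) / 4 = 22/4 = 5.5
  mean(B) = (5 + 2 + 2 + 4) / 4 = 13/4 = 3.25

Step 2 — sample variances and covariances s[i,j] = (1/(n-1)) · Σ_k (x_{k,i} - mean_i) · (x_{k,j} - mean_j), with n-1 = 3:
  s[A,A] = ((-0.5)·(-0.5) + (-1.5)·(-1.5) + (0.5)·(0.5) + (1.5)·(1.5)) / 3 = 5/3 = 1.6667
  s[A,B] = ((-0.5)·(1.75) + (-1.5)·(-1.25) + (0.5)·(-1.25) + (1.5)·(0.75)) / 3 = 1.5/3 = 0.5
  s[B,B] = ((1.75)·(1.75) + (-1.25)·(-1.25) + (-1.25)·(-1.25) + (0.75)·(0.75)) / 3 = 6.75/3 = 2.25
  Sample standard deviations s_i = √(s[i,i]):
  s(A) = √(1.6667) = 1.291
  s(B) = √(2.25) = 1.5

Step 3 — r_{ij} = s_{ij} / (s_i · s_j):
  r[A,A] = 1 (diagonal).
  r[A,B] = 0.5 / (1.291 · 1.5) = 0.5 / 1.9365 = 0.2582
  r[B,B] = 1 (diagonal).

R is symmetric with unit diagonal. Assembling:

R = [[1, 0.2582],
 [0.2582, 1]]


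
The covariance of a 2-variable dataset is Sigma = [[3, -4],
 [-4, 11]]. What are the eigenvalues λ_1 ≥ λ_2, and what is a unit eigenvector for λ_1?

Step 1 — characteristic polynomial of 2×2 Sigma:
  det(Sigma - λI) = λ² - trace · λ + det = 0.
  trace = 3 + 11 = 14, det = 3·11 - (-4)² = 17.
Step 2 — discriminant:
  Δ = trace² - 4·det = 196 - 68 = 128.
Step 3 — eigenvalues:
  λ = (trace ± √Δ)/2 = (14 ± 11.3137)/2,
  λ_1 = 12.6569,  λ_2 = 1.3431.

Step 4 — unit eigenvector for λ_1: solve (Sigma - λ_1 I)v = 0. First row:
  (3 - 12.6569)·v_x + (-4)·v_y = 0, i.e. (-9.6569)·v_x + (-4)·v_y = 0,
  so v ∝ (b, λ_1 - a) = (-4, 9.6569); multiply by -1 so the first entry is positive: u = (4, -9.6569).
  ||u|| = √((4)² + (-9.6569)²) = √(109.2548) ≈ 10.4525,
  v_1 = u/||u|| ≈ (0.3827, -0.9239) (||v_1|| = 1).

λ_1 = 12.6569,  λ_2 = 1.3431;  v_1 ≈ (0.3827, -0.9239)


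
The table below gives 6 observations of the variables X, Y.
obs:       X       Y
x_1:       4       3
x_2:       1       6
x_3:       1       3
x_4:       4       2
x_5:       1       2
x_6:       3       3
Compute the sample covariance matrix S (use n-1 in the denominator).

Step 1 — column means:
  mean(X) = (4 + 1 + 1 + 4 + 1 + 3) / 6 = 14/6 = 2.3333
  mean(Y) = (3 + 6 + 3 + 2 + 2 + 3) / 6 = 19/6 = 3.1667

Step 2 — sample covariance S[i,j] = (1/(n-1)) · Σ_k (x_{k,i} - mean_i) · (x_{k,j} - mean_j), with n-1 = 5.
  S[X,X] = ((1.6667)·(1.6667) + (-1.3333)·(-1.3333) + (-1.3333)·(-1.3333) + (1.6667)·(1.6667) + (-1.3333)·(-1.3333) + (0.6667)·(0.6667)) / 5 = 11.3333/5 = 2.2667
  S[X,Y] = ((1.6667)·(-0.1667) + (-1.3333)·(2.8333) + (-1.3333)·(-0.1667) + (1.6667)·(-1.1667) + (-1.3333)·(-1.1667) + (0.6667)·(-0.1667)) / 5 = -4.3333/5 = -0.8667
  S[Y,Y] = ((-0.1667)·(-0.1667) + (2.8333)·(2.8333) + (-0.1667)·(-0.1667) + (-1.1667)·(-1.1667) + (-1.1667)·(-1.1667) + (-0.1667)·(-0.1667)) / 5 = 10.8333/5 = 2.1667

S is symmetric (S[j,i] = S[i,j]). Assembling:

S = [[2.2667, -0.8667],
 [-0.8667, 2.1667]]


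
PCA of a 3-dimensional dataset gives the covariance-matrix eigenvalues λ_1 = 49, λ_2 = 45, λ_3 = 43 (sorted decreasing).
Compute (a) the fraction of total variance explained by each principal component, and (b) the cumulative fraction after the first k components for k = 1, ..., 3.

Step 1 — total variance = trace(Sigma) = Σ λ_i = 49 + 45 + 43 = 137.

Step 2 — fraction explained by component i = λ_i / Σ λ:
  PC1: 49/137 = 0.3577
  PC2: 45/137 = 0.3285
  PC3: 43/137 = 0.3139

Step 3 — cumulative fraction after k components = (λ_1 + ... + λ_k) / Σ λ:
  k = 1: 49/137 = 0.3577
  k = 2: (49 + 45)/137 = 94/137 = 0.6861
  k = 3: (49 + 45 + 43)/137 = 137/137 = 1

Summary (fraction, with percent):

explained: PC1 0.3577 (35.77%), PC2 0.3285 (32.85%), PC3 0.3139 (31.39%);  cumulative: 0.3577, 0.6861, 1


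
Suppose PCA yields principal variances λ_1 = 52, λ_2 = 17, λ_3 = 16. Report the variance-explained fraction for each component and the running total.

Step 1 — total variance = trace(Sigma) = Σ λ_i = 52 + 17 + 16 = 85.

Step 2 — fraction explained by component i = λ_i / Σ λ:
  PC1: 52/85 = 0.6118
  PC2: 17/85 = 0.2
  PC3: 16/85 = 0.1882

Step 3 — cumulative fraction after k components = (λ_1 + ... + λ_k) / Σ λ:
  k = 1: 52/85 = 0.6118
  k = 2: (52 + 17)/85 = 69/85 = 0.8118
  k = 3: (52 + 17 + 16)/85 = 85/85 = 1

Summary (fraction, with percent):

explained: PC1 0.6118 (61.18%), PC2 0.2 (20%), PC3 0.1882 (18.82%);  cumulative: 0.6118, 0.8118, 1


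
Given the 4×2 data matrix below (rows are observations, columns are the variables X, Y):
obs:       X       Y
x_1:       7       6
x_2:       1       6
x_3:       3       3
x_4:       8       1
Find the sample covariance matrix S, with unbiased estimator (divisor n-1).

Step 1 — column means:
  mean(X) = (7 + 1 + 3 + 8) / 4 = 19/4 = 4.75
  mean(Y) = (6 + 6 + 3 + 1) / 4 = 16/4 = 4

Step 2 — sample covariance S[i,j] = (1/(n-1)) · Σ_k (x_{k,i} - mean_i) · (x_{k,j} - mean_j), with n-1 = 3.
  S[X,X] = ((2.25)·(2.25) + (-3.75)·(-3.75) + (-1.75)·(-1.75) + (3.25)·(3.25)) / 3 = 32.75/3 = 10.9167
  S[X,Y] = ((2.25)·(2) + (-3.75)·(2) + (-1.75)·(-1) + (3.25)·(-3)) / 3 = -11/3 = -3.6667
  S[Y,Y] = ((2)·(2) + (2)·(2) + (-1)·(-1) + (-3)·(-3)) / 3 = 18/3 = 6

S is symmetric (S[j,i] = S[i,j]). Assembling:

S = [[10.9167, -3.6667],
 [-3.6667, 6]]


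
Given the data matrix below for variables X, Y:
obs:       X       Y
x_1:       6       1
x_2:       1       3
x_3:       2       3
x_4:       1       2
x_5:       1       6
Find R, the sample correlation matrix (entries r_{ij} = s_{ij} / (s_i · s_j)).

Step 1 — column means:
  mean(X) = (6 + 1 + 2 + 1 + 1) / 5 = 11/5 = 2.2
  mean(Y) = (1 + 3 + 3 + 2 + 6) / 5 = 15/5 = 3

Step 2 — sample variances and covariances s[i,j] = (1/(n-1)) · Σ_k (x_{k,i} - mean_i) · (x_{k,j} - mean_j), with n-1 = 4:
  s[X,X] = ((3.8)·(3.8) + (-1.2)·(-1.2) + (-0.2)·(-0.2) + (-1.2)·(-1.2) + (-1.2)·(-1.2)) / 4 = 18.8/4 = 4.7
  s[X,Y] = ((3.8)·(-2) + (-1.2)·(0) + (-0.2)·(0) + (-1.2)·(-1) + (-1.2)·(3)) / 4 = -10/4 = -2.5
  s[Y,Y] = ((-2)·(-2) + (0)·(0) + (0)·(0) + (-1)·(-1) + (3)·(3)) / 4 = 14/4 = 3.5
  Sample standard deviations s_i = √(s[i,i]):
  s(X) = √(4.7) = 2.1679
  s(Y) = √(3.5) = 1.8708

Step 3 — r_{ij} = s_{ij} / (s_i · s_j):
  r[X,X] = 1 (diagonal).
  r[X,Y] = -2.5 / (2.1679 · 1.8708) = -2.5 / 4.0559 = -0.6164
  r[Y,Y] = 1 (diagonal).

R is symmetric with unit diagonal. Assembling:

R = [[1, -0.6164],
 [-0.6164, 1]]


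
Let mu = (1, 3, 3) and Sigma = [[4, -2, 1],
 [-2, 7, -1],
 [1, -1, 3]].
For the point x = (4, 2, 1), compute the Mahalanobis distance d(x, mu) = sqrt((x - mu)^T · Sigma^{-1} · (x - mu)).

Step 1 — centre the observation: (x - mu) = (3, -1, -2).

Step 2 — invert Sigma (cofactor / det for 3×3, or solve directly):
  Sigma^{-1} = [[0.3077, 0.0769, -0.0769],
 [0.0769, 0.1692, 0.0308],
 [-0.0769, 0.0308, 0.3692]].

Step 3 — form the quadratic (x - mu)^T · Sigma^{-1} · (x - mu):
  Sigma^{-1} · (x - mu) = (1, 0, -1).
  (x - mu)^T · [Sigma^{-1} · (x - mu)] = (3)·(1) + (-1)·(0) + (-2)·(-1) = 5.

Step 4 — take square root: d = √(5) ≈ 2.2361.

d(x, mu) = √(5) ≈ 2.2361


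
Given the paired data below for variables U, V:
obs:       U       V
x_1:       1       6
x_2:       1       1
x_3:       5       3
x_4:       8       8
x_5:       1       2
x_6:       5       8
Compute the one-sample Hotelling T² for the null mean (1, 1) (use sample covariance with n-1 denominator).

Step 1 — sample mean vector:
  mean(U) = (1 + 1 + 5 + 8 + 1 + 5) / 6 = 21/6 = 3.5
  mean(V) = (6 + 1 + 3 + 8 + 2 + 8) / 6 = 28/6 = 4.6667
  x̄ = (3.5, 4.6667),  deviation x̄ - mu_0 = (3.5, 4.6667) - (1, 1) = (2.5, 3.6667).

Step 2 — sample covariance matrix, S[i,j] = (1/(n-1)) · Σ_k (x_{k,i} - mean_i) · (x_{k,j} - mean_j), divisor n-1 = 5:
  S[U,U] = ((-2.5)·(-2.5) + (-2.5)·(-2.5) + (1.5)·(1.5) + (4.5)·(4.5) + (-2.5)·(-2.5) + (1.5)·(1.5)) / 5 = 43.5/5 = 8.7
  S[U,V] = ((-2.5)·(1.3333) + (-2.5)·(-3.6667) + (1.5)·(-1.6667) + (4.5)·(3.3333) + (-2.5)·(-2.6667) + (1.5)·(3.3333)) / 5 = 30/5 = 6
  S[V,V] = ((1.3333)·(1.3333) + (-3.6667)·(-3.6667) + (-1.6667)·(-1.6667) + (3.3333)·(3.3333) + (-2.6667)·(-2.6667) + (3.3333)·(3.3333)) / 5 = 47.3333/5 = 9.4667
  S = [[8.7, 6],
 [6, 9.4667]].

Step 3 — invert S. det(S) = 8.7·9.4667 - (6)² = 46.36.
  S^{-1} = (1/det) · [[d, -b], [-b, a]] = [[0.2042, -0.1294],
 [-0.1294, 0.1877]].

Step 4 — quadratic form (x̄ - mu_0)^T · S^{-1} · (x̄ - mu_0):
  S^{-1} · (x̄ - mu_0) = (0.036, 0.3645),
  (x̄ - mu_0)^T · [...] = (2.5)·(0.036) + (3.6667)·(0.3645) = 1.4265.

Step 5 — scale by n: T² = 6 · 1.4265 = 8.5591.

T² ≈ 8.5591


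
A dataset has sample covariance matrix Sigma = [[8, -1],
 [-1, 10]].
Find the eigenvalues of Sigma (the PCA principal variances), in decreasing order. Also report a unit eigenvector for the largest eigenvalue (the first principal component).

Step 1 — characteristic polynomial of 2×2 Sigma:
  det(Sigma - λI) = λ² - trace · λ + det = 0.
  trace = 8 + 10 = 18, det = 8·10 - (-1)² = 79.
Step 2 — discriminant:
  Δ = trace² - 4·det = 324 - 316 = 8.
Step 3 — eigenvalues:
  λ = (trace ± √Δ)/2 = (18 ± 2.8284)/2,
  λ_1 = 10.4142,  λ_2 = 7.5858.

Step 4 — unit eigenvector for λ_1: solve (Sigma - λ_1 I)v = 0. First row:
  (8 - 10.4142)·v_x + (-1)·v_y = 0, i.e. (-2.4142)·v_x + (-1)·v_y = 0,
  so v ∝ (b, λ_1 - a) = (-1, 2.4142); multiply by -1 so the first entry is positive: u = (1, -2.4142).
  ||u|| = √((1)² + (-2.4142)²) = √(6.8284) ≈ 2.6131,
  v_1 = u/||u|| ≈ (0.3827, -0.9239) (||v_1|| = 1).

λ_1 = 10.4142,  λ_2 = 7.5858;  v_1 ≈ (0.3827, -0.9239)


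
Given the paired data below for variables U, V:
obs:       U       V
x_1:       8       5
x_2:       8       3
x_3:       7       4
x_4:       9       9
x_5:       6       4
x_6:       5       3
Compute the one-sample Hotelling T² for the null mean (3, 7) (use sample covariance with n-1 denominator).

Step 1 — sample mean vector:
  mean(U) = (8 + 8 + 7 + 9 + 6 + 5) / 6 = 43/6 = 7.1667
  mean(V) = (5 + 3 + 4 + 9 + 4 + 3) / 6 = 28/6 = 4.6667
  x̄ = (7.1667, 4.6667),  deviation x̄ - mu_0 = (7.1667, 4.6667) - (3, 7) = (4.1667, -2.3333).

Step 2 — sample covariance matrix, S[i,j] = (1/(n-1)) · Σ_k (x_{k,i} - mean_i) · (x_{k,j} - mean_j), divisor n-1 = 5:
  S[U,U] = ((0.8333)·(0.8333) + (0.8333)·(0.8333) + (-0.1667)·(-0.1667) + (1.8333)·(1.8333) + (-1.1667)·(-1.1667) + (-2.1667)·(-2.1667)) / 5 = 10.8333/5 = 2.1667
  S[U,V] = ((0.8333)·(0.3333) + (0.8333)·(-1.6667) + (-0.1667)·(-0.6667) + (1.8333)·(4.3333) + (-1.1667)·(-0.6667) + (-2.1667)·(-1.6667)) / 5 = 11.3333/5 = 2.2667
  S[V,V] = ((0.3333)·(0.3333) + (-1.6667)·(-1.6667) + (-0.6667)·(-0.6667) + (4.3333)·(4.3333) + (-0.6667)·(-0.6667) + (-1.6667)·(-1.6667)) / 5 = 25.3333/5 = 5.0667
  S = [[2.1667, 2.2667],
 [2.2667, 5.0667]].

Step 3 — invert S. det(S) = 2.1667·5.0667 - (2.2667)² = 5.84.
  S^{-1} = (1/det) · [[d, -b], [-b, a]] = [[0.8676, -0.3881],
 [-0.3881, 0.371]].

Step 4 — quadratic form (x̄ - mu_0)^T · S^{-1} · (x̄ - mu_0):
  S^{-1} · (x̄ - mu_0) = (4.5205, -2.4829),
  (x̄ - mu_0)^T · [...] = (4.1667)·(4.5205) + (-2.3333)·(-2.4829) = 24.629.

Step 5 — scale by n: T² = 6 · 24.629 = 147.774.

T² ≈ 147.774


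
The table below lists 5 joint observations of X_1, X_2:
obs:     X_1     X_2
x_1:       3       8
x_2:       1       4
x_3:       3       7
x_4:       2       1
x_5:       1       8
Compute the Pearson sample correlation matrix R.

Step 1 — column means:
  mean(X_1) = (3 + 1 + 3 + 2 + 1) / 5 = 10/5 = 2
  mean(X_2) = (8 + 4 + 7 + 1 + 8) / 5 = 28/5 = 5.6

Step 2 — sample variances and covariances s[i,j] = (1/(n-1)) · Σ_k (x_{k,i} - mean_i) · (x_{k,j} - mean_j), with n-1 = 4:
  s[X_1,X_1] = ((1)·(1) + (-1)·(-1) + (1)·(1) + (0)·(0) + (-1)·(-1)) / 4 = 4/4 = 1
  s[X_1,X_2] = ((1)·(2.4) + (-1)·(-1.6) + (1)·(1.4) + (0)·(-4.6) + (-1)·(2.4)) / 4 = 3/4 = 0.75
  s[X_2,X_2] = ((2.4)·(2.4) + (-1.6)·(-1.6) + (1.4)·(1.4) + (-4.6)·(-4.6) + (2.4)·(2.4)) / 4 = 37.2/4 = 9.3
  Sample standard deviations s_i = √(s[i,i]):
  s(X_1) = √(1) = 1
  s(X_2) = √(9.3) = 3.0496

Step 3 — r_{ij} = s_{ij} / (s_i · s_j):
  r[X_1,X_1] = 1 (diagonal).
  r[X_1,X_2] = 0.75 / (1 · 3.0496) = 0.75 / 3.0496 = 0.2459
  r[X_2,X_2] = 1 (diagonal).

R is symmetric with unit diagonal. Assembling:

R = [[1, 0.2459],
 [0.2459, 1]]


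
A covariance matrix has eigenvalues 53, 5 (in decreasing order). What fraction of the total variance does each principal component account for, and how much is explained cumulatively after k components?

Step 1 — total variance = trace(Sigma) = Σ λ_i = 53 + 5 = 58.

Step 2 — fraction explained by component i = λ_i / Σ λ:
  PC1: 53/58 = 0.9138
  PC2: 5/58 = 0.0862

Step 3 — cumulative fraction after k components = (λ_1 + ... + λ_k) / Σ λ:
  k = 1: 53/58 = 0.9138
  k = 2: (53 + 5)/58 = 58/58 = 1

Summary (fraction, with percent):

explained: PC1 0.9138 (91.38%), PC2 0.0862 (8.62%);  cumulative: 0.9138, 1


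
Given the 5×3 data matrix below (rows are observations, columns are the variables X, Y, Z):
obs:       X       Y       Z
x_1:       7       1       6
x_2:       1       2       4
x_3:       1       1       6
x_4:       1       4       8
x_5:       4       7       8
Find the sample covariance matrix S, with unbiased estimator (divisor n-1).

Step 1 — column means:
  mean(X) = (7 + 1 + 1 + 1 + 4) / 5 = 14/5 = 2.8
  mean(Y) = (1 + 2 + 1 + 4 + 7) / 5 = 15/5 = 3
  mean(Z) = (6 + 4 + 6 + 8 + 8) / 5 = 32/5 = 6.4

Step 2 — sample covariance S[i,j] = (1/(n-1)) · Σ_k (x_{k,i} - mean_i) · (x_{k,j} - mean_j), with n-1 = 4.
  S[X,X] = ((4.2)·(4.2) + (-1.8)·(-1.8) + (-1.8)·(-1.8) + (-1.8)·(-1.8) + (1.2)·(1.2)) / 4 = 28.8/4 = 7.2
  S[X,Y] = ((4.2)·(-2) + (-1.8)·(-1) + (-1.8)·(-2) + (-1.8)·(1) + (1.2)·(4)) / 4 = 0/4 = 0
  S[X,Z] = ((4.2)·(-0.4) + (-1.8)·(-2.4) + (-1.8)·(-0.4) + (-1.8)·(1.6) + (1.2)·(1.6)) / 4 = 2.4/4 = 0.6
  S[Y,Y] = ((-2)·(-2) + (-1)·(-1) + (-2)·(-2) + (1)·(1) + (4)·(4)) / 4 = 26/4 = 6.5
  S[Y,Z] = ((-2)·(-0.4) + (-1)·(-2.4) + (-2)·(-0.4) + (1)·(1.6) + (4)·(1.6)) / 4 = 12/4 = 3
  S[Z,Z] = ((-0.4)·(-0.4) + (-2.4)·(-2.4) + (-0.4)·(-0.4) + (1.6)·(1.6) + (1.6)·(1.6)) / 4 = 11.2/4 = 2.8

S is symmetric (S[j,i] = S[i,j]). Assembling:

S = [[7.2, 0, 0.6],
 [0, 6.5, 3],
 [0.6, 3, 2.8]]


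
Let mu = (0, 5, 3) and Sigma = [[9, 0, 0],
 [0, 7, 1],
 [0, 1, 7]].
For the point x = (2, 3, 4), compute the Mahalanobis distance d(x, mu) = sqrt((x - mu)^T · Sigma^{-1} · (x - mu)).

Step 1 — centre the observation: (x - mu) = (2, -2, 1).

Step 2 — invert Sigma (cofactor / det for 3×3, or solve directly):
  Sigma^{-1} = [[0.1111, 0, 0],
 [0, 0.1458, -0.0208],
 [0, -0.0208, 0.1458]].

Step 3 — form the quadratic (x - mu)^T · Sigma^{-1} · (x - mu):
  Sigma^{-1} · (x - mu) = (0.2222, -0.3125, 0.1875).
  (x - mu)^T · [Sigma^{-1} · (x - mu)] = (2)·(0.2222) + (-2)·(-0.3125) + (1)·(0.1875) = 1.2569.

Step 4 — take square root: d = √(1.2569) ≈ 1.1211.

d(x, mu) = √(1.2569) ≈ 1.1211


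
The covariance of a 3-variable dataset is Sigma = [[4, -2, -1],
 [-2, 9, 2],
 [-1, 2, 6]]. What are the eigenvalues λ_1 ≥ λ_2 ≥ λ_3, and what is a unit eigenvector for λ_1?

Step 1 — characteristic polynomial p(λ) = det(λI - Sigma) = λ³ - tr·λ² + c_1·λ - det, where tr = trace, c_1 = sum of the principal 2×2 minors, det = det(Sigma):
  tr = 4 + 9 + 6 = 19,
  c_1 = (4·9 - (-2)²) + (4·6 - (-1)²) + (9·6 - (2)²) = 32 + 23 + 50 = 105,
  det = 4·(9·6 - (2)²) - (-2)·((-2)·6 - (2)·(-1)) + (-1)·((-2)·(2) - 9·(-1)) = 4·(50) - (-2)·(-10) + (-1)·(5) = 175.
  So p(λ) = λ³ - 19λ² + 105λ - 175.
Step 2 — look for an integer root (rational root theorem: any rational root is an integer divisor of 175). Testing λ = 5:
  p(5) = 125 - 475 + 525 - 175 = 0  ✓
  Dividing out (λ - 5): p(λ) = (λ - 5)(λ² - 14λ + 35).
Step 3 — remaining eigenvalues from the quadratic λ² - 14λ + 35 = 0:
  Δ = 14² - 4·35 = 196 - 140 = 56,  λ = (14 ± √56)/2 = (14 ± 7.4833)/2 ≈ 10.7417 or 3.2583.
  Sorted: λ_1 = 10.7417,  λ_2 = 5,  λ_3 = 3.2583  (check: sum = 19 = tr ✓).

Step 4 — unit eigenvector for λ_1 ≈ 10.7417: v spans the null space of (Sigma - λ_1 I), whose rows are
  r_1 = (-6.7417, -2, -1),  r_2 = (-2, -1.7417, 2),  r_3 = (-1, 2, -4.7417).
  v is orthogonal to every row, so take v ∝ r_1 × r_2 = ((-2)·(2) - (-1)·(-1.7417), (-1)·(-2) - (-6.7417)·(2), (-6.7417)·(-1.7417) - (-2)·(-2)) ≈ (-5.7417, 15.4833, 7.7417).
  Rescale (multiply by -1 so the first nonzero entry is positive): u = (5.7417, -15.4833, -7.7417).
  ||u|| = √((5.7417)² + (-15.4833)² + (-7.7417)²) = √(332.6329) ≈ 18.2382,  v_1 = u/||u|| ≈ (0.3148, -0.8489, -0.4245) (||v_1|| = 1).

λ_1 = 10.7417,  λ_2 = 5,  λ_3 = 3.2583;  v_1 ≈ (0.3148, -0.8489, -0.4245)


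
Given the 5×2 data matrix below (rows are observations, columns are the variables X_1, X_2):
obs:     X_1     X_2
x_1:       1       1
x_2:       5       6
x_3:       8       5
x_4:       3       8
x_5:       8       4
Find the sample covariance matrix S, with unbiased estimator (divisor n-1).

Step 1 — column means:
  mean(X_1) = (1 + 5 + 8 + 3 + 8) / 5 = 25/5 = 5
  mean(X_2) = (1 + 6 + 5 + 8 + 4) / 5 = 24/5 = 4.8

Step 2 — sample covariance S[i,j] = (1/(n-1)) · Σ_k (x_{k,i} - mean_i) · (x_{k,j} - mean_j), with n-1 = 4.
  S[X_1,X_1] = ((-4)·(-4) + (0)·(0) + (3)·(3) + (-2)·(-2) + (3)·(3)) / 4 = 38/4 = 9.5
  S[X_1,X_2] = ((-4)·(-3.8) + (0)·(1.2) + (3)·(0.2) + (-2)·(3.2) + (3)·(-0.8)) / 4 = 7/4 = 1.75
  S[X_2,X_2] = ((-3.8)·(-3.8) + (1.2)·(1.2) + (0.2)·(0.2) + (3.2)·(3.2) + (-0.8)·(-0.8)) / 4 = 26.8/4 = 6.7

S is symmetric (S[j,i] = S[i,j]). Assembling:

S = [[9.5, 1.75],
 [1.75, 6.7]]


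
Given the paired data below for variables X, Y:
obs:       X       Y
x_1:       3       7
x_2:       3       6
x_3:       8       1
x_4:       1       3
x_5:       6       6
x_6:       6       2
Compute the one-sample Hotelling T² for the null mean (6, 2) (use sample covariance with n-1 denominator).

Step 1 — sample mean vector:
  mean(X) = (3 + 3 + 8 + 1 + 6 + 6) / 6 = 27/6 = 4.5
  mean(Y) = (7 + 6 + 1 + 3 + 6 + 2) / 6 = 25/6 = 4.1667
  x̄ = (4.5, 4.1667),  deviation x̄ - mu_0 = (4.5, 4.1667) - (6, 2) = (-1.5, 2.1667).

Step 2 — sample covariance matrix, S[i,j] = (1/(n-1)) · Σ_k (x_{k,i} - mean_i) · (x_{k,j} - mean_j), divisor n-1 = 5:
  S[X,X] = ((-1.5)·(-1.5) + (-1.5)·(-1.5) + (3.5)·(3.5) + (-3.5)·(-3.5) + (1.5)·(1.5) + (1.5)·(1.5)) / 5 = 33.5/5 = 6.7
  S[X,Y] = ((-1.5)·(2.8333) + (-1.5)·(1.8333) + (3.5)·(-3.1667) + (-3.5)·(-1.1667) + (1.5)·(1.8333) + (1.5)·(-2.1667)) / 5 = -14.5/5 = -2.9
  S[Y,Y] = ((2.8333)·(2.8333) + (1.8333)·(1.8333) + (-3.1667)·(-3.1667) + (-1.1667)·(-1.1667) + (1.8333)·(1.8333) + (-2.1667)·(-2.1667)) / 5 = 30.8333/5 = 6.1667
  S = [[6.7, -2.9],
 [-2.9, 6.1667]].

Step 3 — invert S. det(S) = 6.7·6.1667 - (-2.9)² = 32.9067.
  S^{-1} = (1/det) · [[d, -b], [-b, a]] = [[0.1874, 0.0881],
 [0.0881, 0.2036]].

Step 4 — quadratic form (x̄ - mu_0)^T · S^{-1} · (x̄ - mu_0):
  S^{-1} · (x̄ - mu_0) = (-0.0902, 0.309),
  (x̄ - mu_0)^T · [...] = (-1.5)·(-0.0902) + (2.1667)·(0.309) = 0.8046.

Step 5 — scale by n: T² = 6 · 0.8046 = 4.8278.

T² ≈ 4.8278


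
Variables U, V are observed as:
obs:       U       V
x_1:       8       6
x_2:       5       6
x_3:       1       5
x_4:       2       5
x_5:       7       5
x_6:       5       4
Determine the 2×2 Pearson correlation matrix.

Step 1 — column means:
  mean(U) = (8 + 5 + 1 + 2 + 7 + 5) / 6 = 28/6 = 4.6667
  mean(V) = (6 + 6 + 5 + 5 + 5 + 4) / 6 = 31/6 = 5.1667

Step 2 — sample variances and covariances s[i,j] = (1/(n-1)) · Σ_k (x_{k,i} - mean_i) · (x_{k,j} - mean_j), with n-1 = 5:
  s[U,U] = ((3.3333)·(3.3333) + (0.3333)·(0.3333) + (-3.6667)·(-3.6667) + (-2.6667)·(-2.6667) + (2.3333)·(2.3333) + (0.3333)·(0.3333)) / 5 = 37.3333/5 = 7.4667
  s[U,V] = ((3.3333)·(0.8333) + (0.3333)·(0.8333) + (-3.6667)·(-0.1667) + (-2.6667)·(-0.1667) + (2.3333)·(-0.1667) + (0.3333)·(-1.1667)) / 5 = 3.3333/5 = 0.6667
  s[V,V] = ((0.8333)·(0.8333) + (0.8333)·(0.8333) + (-0.1667)·(-0.1667) + (-0.1667)·(-0.1667) + (-0.1667)·(-0.1667) + (-1.1667)·(-1.1667)) / 5 = 2.8333/5 = 0.5667
  Sample standard deviations s_i = √(s[i,i]):
  s(U) = √(7.4667) = 2.7325
  s(V) = √(0.5667) = 0.7528

Step 3 — r_{ij} = s_{ij} / (s_i · s_j):
  r[U,U] = 1 (diagonal).
  r[U,V] = 0.6667 / (2.7325 · 0.7528) = 0.6667 / 2.057 = 0.3241
  r[V,V] = 1 (diagonal).

R is symmetric with unit diagonal. Assembling:

R = [[1, 0.3241],
 [0.3241, 1]]


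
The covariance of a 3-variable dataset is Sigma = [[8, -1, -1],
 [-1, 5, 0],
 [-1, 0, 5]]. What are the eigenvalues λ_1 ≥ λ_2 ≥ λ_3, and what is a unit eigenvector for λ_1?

Step 1 — characteristic polynomial p(λ) = det(λI - Sigma) = λ³ - tr·λ² + c_1·λ - det, where tr = trace, c_1 = sum of the principal 2×2 minors, det = det(Sigma):
  tr = 8 + 5 + 5 = 18,
  c_1 = (8·5 - (-1)²) + (8·5 - (-1)²) + (5·5 - (0)²) = 39 + 39 + 25 = 103,
  det = 8·(5·5 - (0)²) - (-1)·((-1)·5 - (0)·(-1)) + (-1)·((-1)·(0) - 5·(-1)) = 8·(25) - (-1)·(-5) + (-1)·(5) = 190.
  So p(λ) = λ³ - 18λ² + 103λ - 190.
Step 2 — look for an integer root (rational root theorem: any rational root is an integer divisor of 190). Testing λ = 5:
  p(5) = 125 - 450 + 515 - 190 = 0  ✓
  Dividing out (λ - 5): p(λ) = (λ - 5)(λ² - 13λ + 38).
Step 3 — remaining eigenvalues from the quadratic λ² - 13λ + 38 = 0:
  Δ = 13² - 4·38 = 169 - 152 = 17,  λ = (13 ± √17)/2 = (13 ± 4.1231)/2 ≈ 8.5616 or 4.4384.
  Sorted: λ_1 = 8.5616,  λ_2 = 5,  λ_3 = 4.4384  (check: sum = 18 = tr ✓).

Step 4 — unit eigenvector for λ_1 ≈ 8.5616: v spans the null space of (Sigma - λ_1 I), whose rows are
  r_1 = (-0.5616, -1, -1),  r_2 = (-1, -3.5616, 0),  r_3 = (-1, 0, -3.5616).
  v is orthogonal to every row, so take v ∝ r_1 × r_2 = ((-1)·(0) - (-1)·(-3.5616), (-1)·(-1) - (-0.5616)·(0), (-0.5616)·(-3.5616) - (-1)·(-1)) ≈ (-3.5616, 1, 1).
  Rescale (multiply by -1 so the first nonzero entry is positive): u = (3.5616, -1, -1).
  ||u|| = √((3.5616)² + (-1)² + (-1)²) = √(14.6847) ≈ 3.8321,  v_1 = u/||u|| ≈ (0.9294, -0.261, -0.261) (||v_1|| = 1).

λ_1 = 8.5616,  λ_2 = 5,  λ_3 = 4.4384;  v_1 ≈ (0.9294, -0.261, -0.261)


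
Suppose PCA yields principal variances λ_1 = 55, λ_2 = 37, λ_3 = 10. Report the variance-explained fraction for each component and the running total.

Step 1 — total variance = trace(Sigma) = Σ λ_i = 55 + 37 + 10 = 102.

Step 2 — fraction explained by component i = λ_i / Σ λ:
  PC1: 55/102 = 0.5392
  PC2: 37/102 = 0.3627
  PC3: 10/102 = 0.098

Step 3 — cumulative fraction after k components = (λ_1 + ... + λ_k) / Σ λ:
  k = 1: 55/102 = 0.5392
  k = 2: (55 + 37)/102 = 92/102 = 0.902
  k = 3: (55 + 37 + 10)/102 = 102/102 = 1

Summary (fraction, with percent):

explained: PC1 0.5392 (53.92%), PC2 0.3627 (36.27%), PC3 0.098 (9.8%);  cumulative: 0.5392, 0.902, 1


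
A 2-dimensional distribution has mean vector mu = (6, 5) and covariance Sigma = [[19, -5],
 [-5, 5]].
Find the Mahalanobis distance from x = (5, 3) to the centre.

Step 1 — centre the observation: (x - mu) = (-1, -2).

Step 2 — invert Sigma. det(Sigma) = 19·5 - (-5)² = 70.
  Sigma^{-1} = (1/det) · [[d, -b], [-b, a]] = [[0.0714, 0.0714],
 [0.0714, 0.2714]].

Step 3 — form the quadratic (x - mu)^T · Sigma^{-1} · (x - mu):
  Sigma^{-1} · (x - mu) = (-0.2143, -0.6143).
  (x - mu)^T · [Sigma^{-1} · (x - mu)] = (-1)·(-0.2143) + (-2)·(-0.6143) = 1.4429.

Step 4 — take square root: d = √(1.4429) ≈ 1.2012.

d(x, mu) = √(1.4429) ≈ 1.2012


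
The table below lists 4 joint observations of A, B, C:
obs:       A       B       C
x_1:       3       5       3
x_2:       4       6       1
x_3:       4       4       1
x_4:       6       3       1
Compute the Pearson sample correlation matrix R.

Step 1 — column means:
  mean(A) = (3 + 4 + 4 + 6) / 4 = 17/4 = 4.25
  mean(B) = (5 + 6 + 4 + 3) / 4 = 18/4 = 4.5
  mean(C) = (3 + 1 + 1 + 1) / 4 = 6/4 = 1.5

Step 2 — sample variances and covariances s[i,j] = (1/(n-1)) · Σ_k (x_{k,i} - mean_i) · (x_{k,j} - mean_j), with n-1 = 3:
  s[A,A] = ((-1.25)·(-1.25) + (-0.25)·(-0.25) + (-0.25)·(-0.25) + (1.75)·(1.75)) / 3 = 4.75/3 = 1.5833
  s[A,B] = ((-1.25)·(0.5) + (-0.25)·(1.5) + (-0.25)·(-0.5) + (1.75)·(-1.5)) / 3 = -3.5/3 = -1.1667
  s[A,C] = ((-1.25)·(1.5) + (-0.25)·(-0.5) + (-0.25)·(-0.5) + (1.75)·(-0.5)) / 3 = -2.5/3 = -0.8333
  s[B,B] = ((0.5)·(0.5) + (1.5)·(1.5) + (-0.5)·(-0.5) + (-1.5)·(-1.5)) / 3 = 5/3 = 1.6667
  s[B,C] = ((0.5)·(1.5) + (1.5)·(-0.5) + (-0.5)·(-0.5) + (-1.5)·(-0.5)) / 3 = 1/3 = 0.3333
  s[C,C] = ((1.5)·(1.5) + (-0.5)·(-0.5) + (-0.5)·(-0.5) + (-0.5)·(-0.5)) / 3 = 3/3 = 1
  Sample standard deviations s_i = √(s[i,i]):
  s(A) = √(1.5833) = 1.2583
  s(B) = √(1.6667) = 1.291
  s(C) = √(1) = 1

Step 3 — r_{ij} = s_{ij} / (s_i · s_j):
  r[A,A] = 1 (diagonal).
  r[A,B] = -1.1667 / (1.2583 · 1.291) = -1.1667 / 1.6245 = -0.7182
  r[A,C] = -0.8333 / (1.2583 · 1) = -0.8333 / 1.2583 = -0.6623
  r[B,B] = 1 (diagonal).
  r[B,C] = 0.3333 / (1.291 · 1) = 0.3333 / 1.291 = 0.2582
  r[C,C] = 1 (diagonal).

R is symmetric with unit diagonal. Assembling:

R = [[1, -0.7182, -0.6623],
 [-0.7182, 1, 0.2582],
 [-0.6623, 0.2582, 1]]


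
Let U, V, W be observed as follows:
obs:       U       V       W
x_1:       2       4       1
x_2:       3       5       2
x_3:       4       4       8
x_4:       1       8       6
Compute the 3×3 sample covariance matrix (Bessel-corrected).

Step 1 — column means:
  mean(U) = (2 + 3 + 4 + 1) / 4 = 10/4 = 2.5
  mean(V) = (4 + 5 + 4 + 8) / 4 = 21/4 = 5.25
  mean(W) = (1 + 2 + 8 + 6) / 4 = 17/4 = 4.25

Step 2 — sample covariance S[i,j] = (1/(n-1)) · Σ_k (x_{k,i} - mean_i) · (x_{k,j} - mean_j), with n-1 = 3.
  S[U,U] = ((-0.5)·(-0.5) + (0.5)·(0.5) + (1.5)·(1.5) + (-1.5)·(-1.5)) / 3 = 5/3 = 1.6667
  S[U,V] = ((-0.5)·(-1.25) + (0.5)·(-0.25) + (1.5)·(-1.25) + (-1.5)·(2.75)) / 3 = -5.5/3 = -1.8333
  S[U,W] = ((-0.5)·(-3.25) + (0.5)·(-2.25) + (1.5)·(3.75) + (-1.5)·(1.75)) / 3 = 3.5/3 = 1.1667
  S[V,V] = ((-1.25)·(-1.25) + (-0.25)·(-0.25) + (-1.25)·(-1.25) + (2.75)·(2.75)) / 3 = 10.75/3 = 3.5833
  S[V,W] = ((-1.25)·(-3.25) + (-0.25)·(-2.25) + (-1.25)·(3.75) + (2.75)·(1.75)) / 3 = 4.75/3 = 1.5833
  S[W,W] = ((-3.25)·(-3.25) + (-2.25)·(-2.25) + (3.75)·(3.75) + (1.75)·(1.75)) / 3 = 32.75/3 = 10.9167

S is symmetric (S[j,i] = S[i,j]). Assembling:

S = [[1.6667, -1.8333, 1.1667],
 [-1.8333, 3.5833, 1.5833],
 [1.1667, 1.5833, 10.9167]]


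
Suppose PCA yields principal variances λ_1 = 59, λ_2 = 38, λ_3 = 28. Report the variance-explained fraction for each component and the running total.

Step 1 — total variance = trace(Sigma) = Σ λ_i = 59 + 38 + 28 = 125.

Step 2 — fraction explained by component i = λ_i / Σ λ:
  PC1: 59/125 = 0.472
  PC2: 38/125 = 0.304
  PC3: 28/125 = 0.224

Step 3 — cumulative fraction after k components = (λ_1 + ... + λ_k) / Σ λ:
  k = 1: 59/125 = 0.472
  k = 2: (59 + 38)/125 = 97/125 = 0.776
  k = 3: (59 + 38 + 28)/125 = 125/125 = 1

Summary (fraction, with percent):

explained: PC1 0.472 (47.2%), PC2 0.304 (30.4%), PC3 0.224 (22.4%);  cumulative: 0.472, 0.776, 1


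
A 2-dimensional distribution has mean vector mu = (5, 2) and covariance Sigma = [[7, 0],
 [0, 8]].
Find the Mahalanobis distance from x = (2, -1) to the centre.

Step 1 — centre the observation: (x - mu) = (-3, -3).

Step 2 — invert Sigma. det(Sigma) = 7·8 - (0)² = 56.
  Sigma^{-1} = (1/det) · [[d, -b], [-b, a]] = [[0.1429, 0],
 [0, 0.125]].

Step 3 — form the quadratic (x - mu)^T · Sigma^{-1} · (x - mu):
  Sigma^{-1} · (x - mu) = (-0.4286, -0.375).
  (x - mu)^T · [Sigma^{-1} · (x - mu)] = (-3)·(-0.4286) + (-3)·(-0.375) = 2.4107.

Step 4 — take square root: d = √(2.4107) ≈ 1.5526.

d(x, mu) = √(2.4107) ≈ 1.5526


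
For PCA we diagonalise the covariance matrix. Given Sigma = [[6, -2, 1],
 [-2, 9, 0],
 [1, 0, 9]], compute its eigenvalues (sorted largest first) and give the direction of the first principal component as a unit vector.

Step 1 — characteristic polynomial p(λ) = det(λI - Sigma) = λ³ - tr·λ² + c_1·λ - det, where tr = trace, c_1 = sum of the principal 2×2 minors, det = det(Sigma):
  tr = 6 + 9 + 9 = 24,
  c_1 = (6·9 - (-2)²) + (6·9 - (1)²) + (9·9 - (0)²) = 50 + 53 + 81 = 184,
  det = 6·(9·9 - (0)²) - (-2)·((-2)·9 - (0)·(1)) + (1)·((-2)·(0) - 9·(1)) = 6·(81) - (-2)·(-18) + (1)·(-9) = 441.
  So p(λ) = λ³ - 24λ² + 184λ - 441.
Step 2 — look for an integer root (rational root theorem: any rational root is an integer divisor of 441). Testing λ = 9:
  p(9) = 729 - 1944 + 1656 - 441 = 0  ✓
  Dividing out (λ - 9): p(λ) = (λ - 9)(λ² - 15λ + 49).
Step 3 — remaining eigenvalues from the quadratic λ² - 15λ + 49 = 0:
  Δ = 15² - 4·49 = 225 - 196 = 29,  λ = (15 ± √29)/2 = (15 ± 5.3852)/2 ≈ 10.1926 or 4.8074.
  Sorted: λ_1 = 10.1926,  λ_2 = 9,  λ_3 = 4.8074  (check: sum = 24 = tr ✓).

Step 4 — unit eigenvector for λ_1 ≈ 10.1926: v spans the null space of (Sigma - λ_1 I), whose rows are
  r_1 = (-4.1926, -2, 1),  r_2 = (-2, -1.1926, 0),  r_3 = (1, 0, -1.1926).
  v is orthogonal to every row, so take v ∝ r_1 × r_2 = ((-2)·(0) - (1)·(-1.1926), (1)·(-2) - (-4.1926)·(0), (-4.1926)·(-1.1926) - (-2)·(-2)) ≈ (1.1926, -2, 1).
  Let u = (1.1926, -2, 1).
  ||u|| = √((1.1926)² + (-2)² + (1)²) = √(6.4223) ≈ 2.5342,  v_1 = u/||u|| ≈ (0.4706, -0.7892, 0.3946) (||v_1|| = 1).

λ_1 = 10.1926,  λ_2 = 9,  λ_3 = 4.8074;  v_1 ≈ (0.4706, -0.7892, 0.3946)


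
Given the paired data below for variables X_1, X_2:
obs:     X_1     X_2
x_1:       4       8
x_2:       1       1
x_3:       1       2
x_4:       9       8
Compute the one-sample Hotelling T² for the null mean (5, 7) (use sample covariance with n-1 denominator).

Step 1 — sample mean vector:
  mean(X_1) = (4 + 1 + 1 + 9) / 4 = 15/4 = 3.75
  mean(X_2) = (8 + 1 + 2 + 8) / 4 = 19/4 = 4.75
  x̄ = (3.75, 4.75),  deviation x̄ - mu_0 = (3.75, 4.75) - (5, 7) = (-1.25, -2.25).

Step 2 — sample covariance matrix, S[i,j] = (1/(n-1)) · Σ_k (x_{k,i} - mean_i) · (x_{k,j} - mean_j), divisor n-1 = 3:
  S[X_1,X_1] = ((0.25)·(0.25) + (-2.75)·(-2.75) + (-2.75)·(-2.75) + (5.25)·(5.25)) / 3 = 42.75/3 = 14.25
  S[X_1,X_2] = ((0.25)·(3.25) + (-2.75)·(-3.75) + (-2.75)·(-2.75) + (5.25)·(3.25)) / 3 = 35.75/3 = 11.9167
  S[X_2,X_2] = ((3.25)·(3.25) + (-3.75)·(-3.75) + (-2.75)·(-2.75) + (3.25)·(3.25)) / 3 = 42.75/3 = 14.25
  S = [[14.25, 11.9167],
 [11.9167, 14.25]].

Step 3 — invert S. det(S) = 14.25·14.25 - (11.9167)² = 61.0556.
  S^{-1} = (1/det) · [[d, -b], [-b, a]] = [[0.2334, -0.1952],
 [-0.1952, 0.2334]].

Step 4 — quadratic form (x̄ - mu_0)^T · S^{-1} · (x̄ - mu_0):
  S^{-1} · (x̄ - mu_0) = (0.1474, -0.2812),
  (x̄ - mu_0)^T · [...] = (-1.25)·(0.1474) + (-2.25)·(-0.2812) = 0.4484.

Step 5 — scale by n: T² = 4 · 0.4484 = 1.7934.

T² ≈ 1.7934


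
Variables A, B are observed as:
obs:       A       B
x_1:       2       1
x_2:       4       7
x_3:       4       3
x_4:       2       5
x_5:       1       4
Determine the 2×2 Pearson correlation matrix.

Step 1 — column means:
  mean(A) = (2 + 4 + 4 + 2 + 1) / 5 = 13/5 = 2.6
  mean(B) = (1 + 7 + 3 + 5 + 4) / 5 = 20/5 = 4

Step 2 — sample variances and covariances s[i,j] = (1/(n-1)) · Σ_k (x_{k,i} - mean_i) · (x_{k,j} - mean_j), with n-1 = 4:
  s[A,A] = ((-0.6)·(-0.6) + (1.4)·(1.4) + (1.4)·(1.4) + (-0.6)·(-0.6) + (-1.6)·(-1.6)) / 4 = 7.2/4 = 1.8
  s[A,B] = ((-0.6)·(-3) + (1.4)·(3) + (1.4)·(-1) + (-0.6)·(1) + (-1.6)·(0)) / 4 = 4/4 = 1
  s[B,B] = ((-3)·(-3) + (3)·(3) + (-1)·(-1) + (1)·(1) + (0)·(0)) / 4 = 20/4 = 5
  Sample standard deviations s_i = √(s[i,i]):
  s(A) = √(1.8) = 1.3416
  s(B) = √(5) = 2.2361

Step 3 — r_{ij} = s_{ij} / (s_i · s_j):
  r[A,A] = 1 (diagonal).
  r[A,B] = 1 / (1.3416 · 2.2361) = 1 / 3 = 0.3333
  r[B,B] = 1 (diagonal).

R is symmetric with unit diagonal. Assembling:

R = [[1, 0.3333],
 [0.3333, 1]]
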